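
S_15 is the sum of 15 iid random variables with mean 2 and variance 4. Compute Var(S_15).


By independence, Var(S_n) = n*Var(X_1) = 15*4 = 60

60


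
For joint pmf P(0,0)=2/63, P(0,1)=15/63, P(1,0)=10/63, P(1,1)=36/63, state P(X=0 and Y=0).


Read from table: P(X=0, Y=0) = 2/63

2/63


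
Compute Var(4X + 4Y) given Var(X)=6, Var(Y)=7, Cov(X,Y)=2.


Var(4X + 4Y) = 4^2*Var(X) + 4^2*Var(Y) + 2*4*4*Cov(X,Y)
= 16*6 + 16*7 + 32*2
= 96 + 112 + 64 = 272

272


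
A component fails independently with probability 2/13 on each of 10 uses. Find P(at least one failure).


P(at least one) = 1 - P(none)
P(none) = (1 - 2/13)^10 = (11/13)^10 = 25937424601/137858491849
P(at least one) = 1 - 25937424601/137858491849 = 111921067248/137858491849

111921067248/137858491849


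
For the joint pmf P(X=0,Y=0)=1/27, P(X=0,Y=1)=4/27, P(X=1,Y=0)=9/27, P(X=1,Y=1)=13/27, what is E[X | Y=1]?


P(Y=1) = 17/27
E[X|Y=1] = (0*4 + 1*13)/17 = 13/17

13/17


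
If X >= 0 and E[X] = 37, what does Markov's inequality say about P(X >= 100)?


Markov: P(X >= a) <= E[X]/a
P(X >= 100) <= 37/100

37/100


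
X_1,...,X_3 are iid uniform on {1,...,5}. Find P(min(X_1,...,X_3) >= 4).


P(min >= 4) = P(all X_i >= 4) = (P(X_1 >= 4))^3
= (2/5)^3 = 8/125

8/125


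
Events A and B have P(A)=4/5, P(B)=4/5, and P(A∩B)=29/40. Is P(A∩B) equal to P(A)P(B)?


P(A)*P(B) = 4/5*4/5 = 16/25
P(A∩B) = 29/40 != 16/25, so not independent

No, A and B are not independent


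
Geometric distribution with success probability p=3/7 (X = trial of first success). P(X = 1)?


P(X=1) = (1-p)^0 * p = (4/7)^0 * 3/7
= 1 * 3/7 = 3/7

3/7


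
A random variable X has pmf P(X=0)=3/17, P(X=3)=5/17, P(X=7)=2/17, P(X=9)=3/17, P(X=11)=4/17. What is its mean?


E[X] = sum(x * P(x))
= 0*3/17 + 3*5/17 + 7*2/17 + 9*3/17 + 11*4/17
= 100/17

100/17


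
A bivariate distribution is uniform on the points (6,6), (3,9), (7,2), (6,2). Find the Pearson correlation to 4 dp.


Cov(X,Y) = -3.8750, Var(X) = 2.2500, Var(Y) = 8.6875
rho = Cov/(sqrt(VarX)*sqrt(VarY)) = -0.8765

-0.8765


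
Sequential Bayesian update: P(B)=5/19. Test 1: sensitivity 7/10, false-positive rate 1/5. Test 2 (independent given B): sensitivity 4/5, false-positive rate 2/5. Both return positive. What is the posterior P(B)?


After test 1: P(+) = 7/10*5/19 + 1/5*14/19 = 63/190
P(B|+) = (7/38)/(63/190) = 5/9
After test 2 (use post1 as new prior): P(+) = 4/5*5/9 + 2/5*4/9 = 28/45
P(B|+,+) = (4/9)/(28/45) = 5/7

5/7


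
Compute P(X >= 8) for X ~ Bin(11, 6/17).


P(X>=8) = P(X=8) + P(X=9) + P(X=10) + P(X=11)
= 368868867840/34271896307633 + 67067066880/34271896307633 + 7316407296/34271896307633 + 362797056/34271896307633
= 443615139072/34271896307633

443615139072/34271896307633


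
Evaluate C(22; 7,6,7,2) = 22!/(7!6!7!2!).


22! = 1124000727777607680000
Denominator: 7!=5040 * 6!=720 * 7!=5040 * 2!=2
Coefficient = 1124000727777607680000 / 36578304000 = 30728617920

30728617920


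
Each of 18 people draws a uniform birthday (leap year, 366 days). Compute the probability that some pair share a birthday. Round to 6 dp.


P(all different) = prod((366-i)/366 for i=0..17) = 0.653862
P(at least one match) = 1 - 0.653862 = 0.346138

0.346138


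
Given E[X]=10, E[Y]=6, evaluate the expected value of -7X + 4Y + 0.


E[-7X + 4Y + 0] = -7*E[X] + 4*E[Y] + 0
= (-7)*(10) + (4)*(6) + (0)
= -70 + 24 + 0 = -46

-46


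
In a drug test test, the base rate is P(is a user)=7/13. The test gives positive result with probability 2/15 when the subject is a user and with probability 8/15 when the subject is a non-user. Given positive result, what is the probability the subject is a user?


P(A) = P(A|B)P(B) + P(A|B')P(B') = 2/15*7/13 + 8/15*6/13 = 62/195
P(B|A) = P(A|B)P(B)/P(A) = (14/195)/(62/195) = 7/31

7/31


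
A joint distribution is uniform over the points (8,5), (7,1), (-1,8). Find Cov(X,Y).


E[X]=14/3, E[Y]=14/3, E[XY]=13
Cov(X,Y) = E[XY] - E[X]E[Y] = 13 - 14/3*14/3 = -79/9

-79/9


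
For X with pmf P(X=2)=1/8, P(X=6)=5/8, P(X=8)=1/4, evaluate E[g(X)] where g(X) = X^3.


E[X^3] = sum(g(x)*P(x))
= 8*1/8 + 216*5/8 + 512*1/4
= 264

264


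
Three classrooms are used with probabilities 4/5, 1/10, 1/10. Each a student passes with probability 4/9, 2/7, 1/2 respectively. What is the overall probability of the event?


P(A) = P(A|B1)P(B1) + P(A|B2)P(B2) + P(A|B3)P(B3)
= 4/9*4/5 + 2/7*1/10 + 1/2*1/10
= 16/45 + 1/35 + 1/20 = 547/1260

547/1260


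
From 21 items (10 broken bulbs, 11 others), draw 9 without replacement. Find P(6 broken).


P(X=6) = C(10,6)*C(11,3) / C(21,9)
= 210*165 / 293930
= 34650/293930 = 495/4199

495/4199


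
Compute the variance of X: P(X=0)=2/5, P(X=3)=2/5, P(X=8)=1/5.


E[X] = 14/5, E[X^2] = 82/5
Var(X) = E[X^2] - (E[X])^2 = 82/5 - (14/5)^2 = 214/25

214/25


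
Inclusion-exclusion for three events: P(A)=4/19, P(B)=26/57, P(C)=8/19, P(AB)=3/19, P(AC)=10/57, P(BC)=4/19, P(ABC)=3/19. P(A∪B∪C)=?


P(A∪B∪C) = P(A)+P(B)+P(C) - P(AB)-P(AC)-P(BC) + P(ABC)
= 4/19+26/57+8/19 - 3/19-10/57-4/19 + 3/19
= 40/57

40/57


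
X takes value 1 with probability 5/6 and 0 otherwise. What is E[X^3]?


For Bernoulli: X in {0,1}
E[X^3] = 0^3*(1-5/6) + 1^3*5/6 = 5/6

5/6


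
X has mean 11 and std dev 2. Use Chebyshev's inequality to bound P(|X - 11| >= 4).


k = 4/2 = 2
Chebyshev: P(|X-mu| >= k*sigma) <= 1/k^2 = 1/2^2 = 1/4

1/4


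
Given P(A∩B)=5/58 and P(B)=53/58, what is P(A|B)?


P(A|B) = P(A∩B)/P(B) = (10/116)/(106/116) = 10/106 = 5/53

5/53


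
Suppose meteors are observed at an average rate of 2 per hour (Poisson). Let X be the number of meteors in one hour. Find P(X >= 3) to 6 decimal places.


P(X>=3) = 1 - P(X<=2) = 1 - (e^(-2)*2^0/0! + e^(-2)*2^1/1! + e^(-2)*2^2/2!)
≈ 1 - (0.1353352832 + 0.2706705665 + 0.2706705665)
= 1 - 0.6766764162 = 0.3233235838
≈ 0.323324

0.323324


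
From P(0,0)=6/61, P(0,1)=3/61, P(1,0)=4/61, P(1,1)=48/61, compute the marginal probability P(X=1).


P(X=1) = P(1,0)+P(1,1) = 4/61 + 48/61 = 52/61

52/61


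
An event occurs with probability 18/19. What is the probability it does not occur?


P(A') = 1 - P(A) = 1 - 18/19 = 1/19

1/19


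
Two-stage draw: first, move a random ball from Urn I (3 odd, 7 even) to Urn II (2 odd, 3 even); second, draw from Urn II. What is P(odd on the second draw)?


P(transfer odd) = 3/10; P(transfer even) = 7/10
If odd transferred: Urn II has 3 odd of 6, so P(odd|odd moved) = 1/2
If even transferred: Urn II has 2 odd of 6, so P(odd|even moved) = 1/3
By total probability: P(odd) = 3/10*1/2 + 7/10*1/3 = 23/60

23/60


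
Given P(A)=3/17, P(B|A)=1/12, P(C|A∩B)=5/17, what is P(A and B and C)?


P(A∩B∩C) = P(A) * P(B|A) * P(C|A∩B)
= 3/17 * 1/12 * 5/17
= 1/68 * 5/17 = 5/1156

5/1156


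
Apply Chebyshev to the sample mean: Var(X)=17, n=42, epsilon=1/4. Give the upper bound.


Var(Xbar) = Var(X)/n = 17/42
Chebyshev: P(|Xbar-mu| >= 1/4) <= Var(Xbar)/(1/4)^2 = (17/42)/(1/16) = 136/21
Bound exceeds 1, so trivial bound: 1

1


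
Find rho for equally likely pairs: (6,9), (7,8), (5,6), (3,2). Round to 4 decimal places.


Cov(X,Y) = 3.6875, Var(X) = 2.1875, Var(Y) = 7.1875
rho = Cov/(sqrt(VarX)*sqrt(VarY)) = 0.9300

0.9300


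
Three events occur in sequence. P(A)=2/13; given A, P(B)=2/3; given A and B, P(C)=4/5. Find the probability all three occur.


P(A∩B∩C) = P(A) * P(B|A) * P(C|A∩B)
= 2/13 * 2/3 * 4/5
= 4/39 * 4/5 = 16/195

16/195


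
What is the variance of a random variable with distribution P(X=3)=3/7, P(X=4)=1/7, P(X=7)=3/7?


E[X] = 34/7, E[X^2] = 190/7
Var(X) = E[X^2] - (E[X])^2 = 190/7 - (34/7)^2 = 174/49

174/49


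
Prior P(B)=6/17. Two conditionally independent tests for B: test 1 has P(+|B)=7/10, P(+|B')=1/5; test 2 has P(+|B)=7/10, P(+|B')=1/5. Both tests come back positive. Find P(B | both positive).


After test 1: P(+) = 7/10*6/17 + 1/5*11/17 = 32/85
P(B|+) = (21/85)/(32/85) = 21/32
After test 2 (use post1 as new prior): P(+) = 7/10*21/32 + 1/5*11/32 = 169/320
P(B|+,+) = (147/320)/(169/320) = 147/169

147/169


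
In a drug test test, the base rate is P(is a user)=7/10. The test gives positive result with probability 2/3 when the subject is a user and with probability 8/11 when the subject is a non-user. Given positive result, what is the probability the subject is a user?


P(A) = P(A|B)P(B) + P(A|B')P(B') = 2/3*7/10 + 8/11*3/10 = 113/165
P(B|A) = P(A|B)P(B)/P(A) = (7/15)/(113/165) = 77/113

77/113


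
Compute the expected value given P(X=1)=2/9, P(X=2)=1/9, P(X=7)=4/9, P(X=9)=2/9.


E[X] = sum(x * P(x))
= 1*2/9 + 2*1/9 + 7*4/9 + 9*2/9
= 50/9

50/9


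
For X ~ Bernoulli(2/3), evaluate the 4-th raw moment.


For Bernoulli: X in {0,1}
E[X^4] = 0^4*(1-2/3) + 1^4*2/3 = 2/3

2/3


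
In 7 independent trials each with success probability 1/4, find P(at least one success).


P(at least one) = 1 - P(none)
P(none) = (1 - 1/4)^7 = (3/4)^7 = 2187/16384
P(at least one) = 1 - 2187/16384 = 14197/16384

14197/16384


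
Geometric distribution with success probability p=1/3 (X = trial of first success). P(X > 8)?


P(X > 8) = P(first 8 trials all fail) = (1-p)^8 = (2/3)^8 = 256/6561

256/6561


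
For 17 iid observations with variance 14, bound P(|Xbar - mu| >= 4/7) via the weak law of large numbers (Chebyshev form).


Var(Xbar) = Var(X)/n = 14/17
Chebyshev: P(|Xbar-mu| >= 4/7) <= Var(Xbar)/(4/7)^2 = (14/17)/(16/49) = 343/136
Bound exceeds 1, so trivial bound: 1

1


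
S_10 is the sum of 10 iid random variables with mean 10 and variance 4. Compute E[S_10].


E[S_n] = n*E[X_1] = 10*10 = 100

100


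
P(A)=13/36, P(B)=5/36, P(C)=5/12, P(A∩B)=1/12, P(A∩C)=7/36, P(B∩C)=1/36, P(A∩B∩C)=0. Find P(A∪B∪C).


P(A∪B∪C) = P(A)+P(B)+P(C) - P(AB)-P(AC)-P(BC) + P(ABC)
= 13/36+5/36+5/12 - 1/12-7/36-1/36 + 0
= 11/18

11/18


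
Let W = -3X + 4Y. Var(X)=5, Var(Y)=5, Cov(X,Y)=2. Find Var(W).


Var(-3X + 4Y) = (-3)^2*Var(X) + 4^2*Var(Y) + 2*(-3)*4*Cov(X,Y)
= 9*5 + 16*5 - 24*2
= 45 + 80 - 48 = 77

77


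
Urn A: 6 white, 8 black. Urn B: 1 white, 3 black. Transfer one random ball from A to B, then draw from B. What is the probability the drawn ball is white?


P(transfer white) = 6/14 = 3/7; P(transfer black) = 4/7
If white transferred: Urn II has 2 white of 5, so P(white|white moved) = 2/5
If black transferred: Urn II has 1 white of 5, so P(white|black moved) = 1/5
By total probability: P(white) = 3/7*2/5 + 4/7*1/5 = 2/7

2/7


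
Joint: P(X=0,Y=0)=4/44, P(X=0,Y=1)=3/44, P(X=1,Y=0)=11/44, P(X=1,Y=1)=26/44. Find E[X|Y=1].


P(Y=1) = 29/44
E[X|Y=1] = (0*3 + 1*26)/29 = 26/29

26/29


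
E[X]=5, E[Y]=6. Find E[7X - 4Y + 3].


E[7X - 4Y + 3] = 7*E[X] - 4*E[Y] + 3
= (7)*(5) + (-4)*(6) + (3)
= 35 - 24 + 3 = 14

14


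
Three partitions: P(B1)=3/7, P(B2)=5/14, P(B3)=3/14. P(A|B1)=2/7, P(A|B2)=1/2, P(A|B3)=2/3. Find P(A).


P(A) = P(A|B1)P(B1) + P(A|B2)P(B2) + P(A|B3)P(B3)
= 2/7*3/7 + 1/2*5/14 + 2/3*3/14
= 6/49 + 5/28 + 1/7 = 87/196

87/196


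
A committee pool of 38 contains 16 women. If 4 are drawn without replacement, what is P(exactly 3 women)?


P(X=3) = C(16,3)*C(22,1) / C(38,4)
= 560*22 / 73815
= 12320/73815 = 352/2109

352/2109


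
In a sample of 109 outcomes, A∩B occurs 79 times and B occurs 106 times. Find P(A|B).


P(A|B) = P(A∩B)/P(B) = (79/109)/(106/109) = 79/106

79/106


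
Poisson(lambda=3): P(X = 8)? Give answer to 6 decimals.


P(X=8) = e^(-3) * 3^8 / 8!
≈ 0.04978706837 * 6561 / 40320
≈ 0.008102

0.008102


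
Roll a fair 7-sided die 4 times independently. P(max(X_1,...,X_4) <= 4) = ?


P(max <= 4) = P(all X_i <= 4) = (P(X_1 <= 4))^4
= (4/7)^4 = 256/2401

256/2401


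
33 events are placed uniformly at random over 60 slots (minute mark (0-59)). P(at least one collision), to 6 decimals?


P(all different) = prod((60-i)/60 for i=0..32) = 0.000016
P(at least one match) = 1 - 0.000016 = 0.999984

0.999984


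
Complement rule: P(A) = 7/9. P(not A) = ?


P(A') = 1 - P(A) = 1 - 7/9 = 2/9

2/9


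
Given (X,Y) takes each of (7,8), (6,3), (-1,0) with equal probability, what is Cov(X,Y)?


E[X]=4, E[Y]=11/3, E[XY]=74/3
Cov(X,Y) = E[XY] - E[X]E[Y] = 74/3 - 4*11/3 = 10

10


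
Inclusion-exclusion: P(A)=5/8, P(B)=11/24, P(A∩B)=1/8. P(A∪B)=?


P(A∪B) = P(A) + P(B) - P(A∩B)
= 5/8 + 11/24 - 1/8 = 23/24

23/24


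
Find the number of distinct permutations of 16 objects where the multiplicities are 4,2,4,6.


16! = 20922789888000
Denominator: 4!=24 * 2!=2 * 4!=24 * 6!=720
Coefficient = 20922789888000 / 829440 = 25225200

25225200


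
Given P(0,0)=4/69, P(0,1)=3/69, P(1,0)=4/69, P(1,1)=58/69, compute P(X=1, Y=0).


Read from table: P(X=1, Y=0) = 4/69

4/69


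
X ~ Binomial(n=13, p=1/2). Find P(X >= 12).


P(X>=12) = P(X=12) + P(X=13)
= 13/8192 + 1/8192
= 7/4096

7/4096


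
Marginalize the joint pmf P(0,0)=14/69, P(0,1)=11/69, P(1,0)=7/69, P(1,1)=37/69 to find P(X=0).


P(X=0) = P(0,0)+P(0,1) = 14/69 + 11/69 = 25/69

25/69


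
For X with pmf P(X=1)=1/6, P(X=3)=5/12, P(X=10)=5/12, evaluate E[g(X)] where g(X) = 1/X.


E[1/X] = sum(g(x)*P(x))
= 1*1/6 + 1/3*5/12 + 1/10*5/12
= 25/72

25/72


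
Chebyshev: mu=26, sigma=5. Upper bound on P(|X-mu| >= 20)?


k = 20/5 = 4
Chebyshev: P(|X-mu| >= k*sigma) <= 1/k^2 = 1/4^2 = 1/16

1/16


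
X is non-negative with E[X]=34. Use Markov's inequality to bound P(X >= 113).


Markov: P(X >= a) <= E[X]/a
P(X >= 113) <= 34/113

34/113


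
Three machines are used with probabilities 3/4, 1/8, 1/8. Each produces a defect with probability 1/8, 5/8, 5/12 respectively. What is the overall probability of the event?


P(A) = P(A|B1)P(B1) + P(A|B2)P(B2) + P(A|B3)P(B3)
= 1/8*3/4 + 5/8*1/8 + 5/12*1/8
= 3/32 + 5/64 + 5/96 = 43/192

43/192


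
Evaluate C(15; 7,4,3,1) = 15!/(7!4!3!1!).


15! = 1307674368000
Denominator: 7!=5040 * 4!=24 * 3!=6 * 1!=1
Coefficient = 1307674368000 / 725760 = 1801800

1801800


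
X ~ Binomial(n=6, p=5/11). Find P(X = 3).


P(X=3) = C(6,3) * p^3 * (1-p)^3
= 20 * 125/1331 * 216/1331
= 540000/1771561

540000/1771561


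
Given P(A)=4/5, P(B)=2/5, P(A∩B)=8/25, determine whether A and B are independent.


P(A)*P(B) = 4/5*2/5 = 8/25
P(A∩B) = 8/25, which equals P(A)P(B), so independent

Yes, A and B are independent


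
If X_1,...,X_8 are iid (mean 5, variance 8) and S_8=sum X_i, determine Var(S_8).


By independence, Var(S_n) = n*Var(X_1) = 8*8 = 64

64


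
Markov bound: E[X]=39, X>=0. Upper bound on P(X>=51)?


Markov: P(X >= a) <= E[X]/a
P(X >= 51) <= 39/51 = 13/17

13/17


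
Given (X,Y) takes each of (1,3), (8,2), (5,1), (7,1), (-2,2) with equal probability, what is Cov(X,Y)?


E[X]=19/5, E[Y]=9/5, E[XY]=27/5
Cov(X,Y) = E[XY] - E[X]E[Y] = 27/5 - 19/5*9/5 = -36/25

-36/25


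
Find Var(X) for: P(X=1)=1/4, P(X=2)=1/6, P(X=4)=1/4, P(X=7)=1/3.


E[X] = 47/12, E[X^2] = 85/4
Var(X) = E[X^2] - (E[X])^2 = 85/4 - (47/12)^2 = 851/144

851/144


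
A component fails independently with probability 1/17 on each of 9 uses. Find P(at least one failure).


P(at least one) = 1 - P(none)
P(none) = (1 - 1/17)^9 = (16/17)^9 = 68719476736/118587876497
P(at least one) = 1 - 68719476736/118587876497 = 49868399761/118587876497

49868399761/118587876497


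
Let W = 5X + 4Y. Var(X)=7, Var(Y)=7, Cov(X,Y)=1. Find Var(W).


Var(5X + 4Y) = 5^2*Var(X) + 4^2*Var(Y) + 2*5*4*Cov(X,Y)
= 25*7 + 16*7 + 40*1
= 175 + 112 + 40 = 327

327


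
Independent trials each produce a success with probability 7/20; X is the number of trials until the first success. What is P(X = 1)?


P(X=1) = (1-p)^0 * p = (13/20)^0 * 7/20
= 1 * 7/20 = 7/20

7/20


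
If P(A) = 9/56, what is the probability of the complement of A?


P(A') = 1 - P(A) = 1 - 9/56 = 47/56

47/56


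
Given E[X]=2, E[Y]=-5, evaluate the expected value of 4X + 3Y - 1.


E[4X + 3Y - 1] = 4*E[X] + 3*E[Y] - 1
= (4)*(2) + (3)*(-5) + (-1)
= 8 - 15 - 1 = -8

-8


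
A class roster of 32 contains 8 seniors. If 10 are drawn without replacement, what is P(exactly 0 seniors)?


P(X=0) = C(8,0)*C(24,10) / C(32,10)
= 1*1961256 / 64512240
= 1961256/64512240 = 3553/116870

3553/116870


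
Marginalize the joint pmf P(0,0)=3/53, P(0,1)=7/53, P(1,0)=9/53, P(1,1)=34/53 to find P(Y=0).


P(Y=0) = P(0,0)+P(1,0) = 3/53 + 9/53 = 12/53

12/53


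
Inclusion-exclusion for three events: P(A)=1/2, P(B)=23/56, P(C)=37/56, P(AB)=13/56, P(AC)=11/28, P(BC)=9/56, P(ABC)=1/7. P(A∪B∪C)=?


P(A∪B∪C) = P(A)+P(B)+P(C) - P(AB)-P(AC)-P(BC) + P(ABC)
= 1/2+23/56+37/56 - 13/56-11/28-9/56 + 1/7
= 13/14

13/14


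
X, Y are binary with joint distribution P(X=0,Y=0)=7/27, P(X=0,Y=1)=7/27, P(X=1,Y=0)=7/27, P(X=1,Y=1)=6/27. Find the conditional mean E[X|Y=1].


P(Y=1) = 13/27
E[X|Y=1] = (0*7 + 1*6)/13 = 6/13

6/13


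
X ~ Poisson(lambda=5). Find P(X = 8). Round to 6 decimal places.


P(X=8) = e^(-5) * 5^8 / 8!
≈ 0.006737946999 * 390625 / 40320
≈ 0.065278

0.065278


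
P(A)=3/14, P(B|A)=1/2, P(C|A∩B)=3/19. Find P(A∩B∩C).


P(A∩B∩C) = P(A) * P(B|A) * P(C|A∩B)
= 3/14 * 1/2 * 3/19
= 3/28 * 3/19 = 9/532

9/532


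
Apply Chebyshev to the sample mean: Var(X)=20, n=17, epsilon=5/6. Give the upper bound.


Var(Xbar) = Var(X)/n = 20/17
Chebyshev: P(|Xbar-mu| >= 5/6) <= Var(Xbar)/(5/6)^2 = (20/17)/(25/36) = 144/85
Bound exceeds 1, so trivial bound: 1

1


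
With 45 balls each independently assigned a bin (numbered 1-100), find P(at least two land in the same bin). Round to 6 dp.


P(all different) = prod((100-i)/100 for i=0..44) = 0.000007
P(at least one match) = 1 - 0.000007 = 0.999993

0.999993


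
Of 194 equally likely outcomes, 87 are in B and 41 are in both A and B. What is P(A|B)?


P(A|B) = P(A∩B)/P(B) = (41/194)/(87/194) = 41/87

41/87


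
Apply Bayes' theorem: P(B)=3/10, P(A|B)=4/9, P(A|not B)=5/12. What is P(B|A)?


P(A) = P(A|B)P(B) + P(A|B')P(B') = 4/9*3/10 + 5/12*7/10 = 17/40
P(B|A) = P(A|B)P(B)/P(A) = (2/15)/(17/40) = 16/51

16/51


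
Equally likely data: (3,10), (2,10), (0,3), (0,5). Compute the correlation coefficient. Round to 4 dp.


Cov(X,Y) = 3.7500, Var(X) = 1.6875, Var(Y) = 9.5000
rho = Cov/(sqrt(VarX)*sqrt(VarY)) = 0.9366

0.9366


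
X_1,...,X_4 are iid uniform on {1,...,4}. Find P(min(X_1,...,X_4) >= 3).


P(min >= 3) = P(all X_i >= 3) = (P(X_1 >= 3))^4
= (2/4)^4 = (1/2)^4 = 1/16

1/16


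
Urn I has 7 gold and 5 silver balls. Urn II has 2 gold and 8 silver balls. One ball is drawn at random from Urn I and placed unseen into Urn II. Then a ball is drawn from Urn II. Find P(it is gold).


P(transfer gold) = 7/12; P(transfer silver) = 5/12
If gold transferred: Urn II has 3 gold of 11, so P(gold|gold moved) = 3/11
If silver transferred: Urn II has 2 gold of 11, so P(gold|silver moved) = 2/11
By total probability: P(gold) = 7/12*3/11 + 5/12*2/11 = 31/132

31/132


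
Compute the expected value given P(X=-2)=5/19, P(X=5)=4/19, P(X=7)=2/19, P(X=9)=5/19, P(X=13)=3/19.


E[X] = sum(x * P(x))
= -2*5/19 + 5*4/19 + 7*2/19 + 9*5/19 + 13*3/19
= 108/19

108/19


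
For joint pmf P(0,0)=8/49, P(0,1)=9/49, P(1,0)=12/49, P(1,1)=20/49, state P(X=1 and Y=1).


Read from table: P(X=1, Y=1) = 20/49

20/49


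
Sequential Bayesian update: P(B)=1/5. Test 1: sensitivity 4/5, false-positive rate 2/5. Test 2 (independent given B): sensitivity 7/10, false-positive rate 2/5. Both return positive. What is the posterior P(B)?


After test 1: P(+) = 4/5*1/5 + 2/5*4/5 = 12/25
P(B|+) = (4/25)/(12/25) = 1/3
After test 2 (use post1 as new prior): P(+) = 7/10*1/3 + 2/5*2/3 = 1/2
P(B|+,+) = (7/30)/(1/2) = 7/15

7/15


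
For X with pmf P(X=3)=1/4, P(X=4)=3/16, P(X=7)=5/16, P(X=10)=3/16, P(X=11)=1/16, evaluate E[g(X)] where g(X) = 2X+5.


E[2X+5] = sum(g(x)*P(x))
= 11*1/4 + 13*3/16 + 19*5/16 + 25*3/16 + 27*1/16
= 35/2

35/2


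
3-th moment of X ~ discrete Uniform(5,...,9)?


E[X^3] = (1/5) * sum(x^3 for x=5..9)
= 1925/5 = 385

385


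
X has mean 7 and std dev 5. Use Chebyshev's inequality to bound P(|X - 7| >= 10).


k = 10/5 = 2
Chebyshev: P(|X-mu| >= k*sigma) <= 1/k^2 = 1/2^2 = 1/4

1/4


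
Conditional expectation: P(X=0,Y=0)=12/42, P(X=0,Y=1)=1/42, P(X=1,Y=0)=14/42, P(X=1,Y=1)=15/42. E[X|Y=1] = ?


P(Y=1) = 16/42
E[X|Y=1] = (0*1 + 1*15)/16 = 15/16

15/16


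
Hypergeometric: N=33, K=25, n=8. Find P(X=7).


P(X=7) = C(25,7)*C(8,1) / C(33,8)
= 480700*8 / 13884156
= 3845600/13884156 = 87400/315549

87400/315549


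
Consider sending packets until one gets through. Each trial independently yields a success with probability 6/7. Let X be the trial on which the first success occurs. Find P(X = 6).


P(X=6) = (1-p)^5 * p = (1/7)^5 * 6/7
= 1/16807 * 6/7 = 6/117649

6/117649


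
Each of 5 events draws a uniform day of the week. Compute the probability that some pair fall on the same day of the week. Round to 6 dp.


P(all different) = prod((7-i)/7 for i=0..4) = 0.149938
P(at least one match) = 1 - 0.149938 = 0.850062

0.850062


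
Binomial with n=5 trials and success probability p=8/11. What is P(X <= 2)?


P(X<=2) = P(X=0) + P(X=1) + P(X=2)
= 243/161051 + 3240/161051 + 17280/161051
= 20763/161051

20763/161051


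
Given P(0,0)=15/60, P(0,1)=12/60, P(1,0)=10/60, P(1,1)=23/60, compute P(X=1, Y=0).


Read from table: P(X=1, Y=0) = 10/60 = 1/6

1/6


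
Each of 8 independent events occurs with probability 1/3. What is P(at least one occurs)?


P(at least one) = 1 - P(none)
P(none) = (1 - 1/3)^8 = (2/3)^8 = 256/6561
P(at least one) = 1 - 256/6561 = 6305/6561

6305/6561


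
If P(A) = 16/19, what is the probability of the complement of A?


P(A') = 1 - P(A) = 1 - 16/19 = 3/19

3/19


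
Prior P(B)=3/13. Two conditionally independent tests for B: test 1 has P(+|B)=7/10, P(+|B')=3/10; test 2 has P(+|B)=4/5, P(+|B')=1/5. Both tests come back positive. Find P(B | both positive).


After test 1: P(+) = 7/10*3/13 + 3/10*10/13 = 51/130
P(B|+) = (21/130)/(51/130) = 7/17
After test 2 (use post1 as new prior): P(+) = 4/5*7/17 + 1/5*10/17 = 38/85
P(B|+,+) = (28/85)/(38/85) = 14/19

14/19


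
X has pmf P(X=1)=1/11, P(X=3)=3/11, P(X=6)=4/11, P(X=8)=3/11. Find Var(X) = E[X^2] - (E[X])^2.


E[X] = 58/11, E[X^2] = 364/11
Var(X) = E[X^2] - (E[X])^2 = 364/11 - (58/11)^2 = 640/121

640/121


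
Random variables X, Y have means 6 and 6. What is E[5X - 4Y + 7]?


E[5X - 4Y + 7] = 5*E[X] - 4*E[Y] + 7
= (5)*(6) + (-4)*(6) + (7)
= 30 - 24 + 7 = 13

13


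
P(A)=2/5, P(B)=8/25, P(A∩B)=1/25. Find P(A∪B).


P(A∪B) = P(A) + P(B) - P(A∩B)
= 2/5 + 8/25 - 1/25 = 17/25

17/25


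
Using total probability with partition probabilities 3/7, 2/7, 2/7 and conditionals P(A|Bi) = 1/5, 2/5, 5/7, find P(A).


P(A) = P(A|B1)P(B1) + P(A|B2)P(B2) + P(A|B3)P(B3)
= 1/5*3/7 + 2/5*2/7 + 5/7*2/7
= 3/35 + 4/35 + 10/49 = 99/245

99/245


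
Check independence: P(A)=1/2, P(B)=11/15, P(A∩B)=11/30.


P(A)*P(B) = 1/2*11/15 = 11/30
P(A∩B) = 11/30, which equals P(A)P(B), so independent

Yes, A and B are independent


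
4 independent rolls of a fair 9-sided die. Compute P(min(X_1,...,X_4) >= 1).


P(min >= 1) = P(all X_i >= 1) = (P(X_1 >= 1))^4
= (9/9)^4 = 1^4 = 1

1


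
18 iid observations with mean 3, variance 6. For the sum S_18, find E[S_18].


E[S_n] = n*E[X_1] = 18*3 = 54

54


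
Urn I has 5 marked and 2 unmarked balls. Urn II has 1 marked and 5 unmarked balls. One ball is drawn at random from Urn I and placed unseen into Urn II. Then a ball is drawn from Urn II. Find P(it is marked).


P(transfer marked) = 5/7; P(transfer unmarked) = 2/7
If marked transferred: Urn II has 2 marked of 7, so P(marked|marked moved) = 2/7
If unmarked transferred: Urn II has 1 marked of 7, so P(marked|unmarked moved) = 1/7
By total probability: P(marked) = 5/7*2/7 + 2/7*1/7 = 12/49

12/49


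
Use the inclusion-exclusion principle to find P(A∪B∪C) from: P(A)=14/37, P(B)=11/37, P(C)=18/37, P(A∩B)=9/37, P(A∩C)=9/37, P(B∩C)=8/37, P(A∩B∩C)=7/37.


P(A∪B∪C) = P(A)+P(B)+P(C) - P(AB)-P(AC)-P(BC) + P(ABC)
= 14/37+11/37+18/37 - 9/37-9/37-8/37 + 7/37
= 24/37

24/37


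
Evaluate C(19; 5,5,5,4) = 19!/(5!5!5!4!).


19! = 121645100408832000
Denominator: 5!=120 * 5!=120 * 5!=120 * 4!=24
Coefficient = 121645100408832000 / 41472000 = 2933186256

2933186256


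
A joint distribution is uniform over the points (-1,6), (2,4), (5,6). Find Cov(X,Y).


E[X]=2, E[Y]=16/3, E[XY]=32/3
Cov(X,Y) = E[XY] - E[X]E[Y] = 32/3 - 2*16/3 = 0

0


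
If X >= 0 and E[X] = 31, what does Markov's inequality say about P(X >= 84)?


Markov: P(X >= a) <= E[X]/a
P(X >= 84) <= 31/84

31/84


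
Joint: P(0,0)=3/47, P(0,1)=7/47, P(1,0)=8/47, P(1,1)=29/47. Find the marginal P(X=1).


P(X=1) = P(1,0)+P(1,1) = 8/47 + 29/47 = 37/47

37/47


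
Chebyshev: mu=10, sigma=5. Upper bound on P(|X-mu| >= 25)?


k = 25/5 = 5
Chebyshev: P(|X-mu| >= k*sigma) <= 1/k^2 = 1/5^2 = 1/25

1/25


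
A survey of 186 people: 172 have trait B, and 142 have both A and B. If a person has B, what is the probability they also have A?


P(A|B) = P(A∩B)/P(B) = (142/186)/(172/186) = 142/172 = 71/86

71/86


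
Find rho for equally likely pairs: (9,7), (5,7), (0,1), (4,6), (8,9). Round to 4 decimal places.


Cov(X,Y) = 7.6000, Var(X) = 10.1600, Var(Y) = 7.2000
rho = Cov/(sqrt(VarX)*sqrt(VarY)) = 0.8886

0.8886


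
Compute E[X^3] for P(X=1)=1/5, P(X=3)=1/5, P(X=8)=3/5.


E[X^3] = sum(g(x)*P(x))
= 1*1/5 + 27*1/5 + 512*3/5
= 1564/5

1564/5


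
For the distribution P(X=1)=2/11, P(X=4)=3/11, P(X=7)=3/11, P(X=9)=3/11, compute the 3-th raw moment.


E[X^3] = sum(x^3 * P(x))
= 1*2/11 + 64*3/11 + 343*3/11 + 729*3/11
= 310

310


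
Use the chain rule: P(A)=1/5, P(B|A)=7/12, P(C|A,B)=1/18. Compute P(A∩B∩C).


P(A∩B∩C) = P(A) * P(B|A) * P(C|A∩B)
= 1/5 * 7/12 * 1/18
= 7/60 * 1/18 = 7/1080

7/1080


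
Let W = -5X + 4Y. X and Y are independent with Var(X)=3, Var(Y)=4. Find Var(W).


Independence => Cov(X,Y)=0
Var(-5X + 4Y) = (-5)^2*Var(X) + 4^2*Var(Y)
= 25*3 + 16*4 = 139

139


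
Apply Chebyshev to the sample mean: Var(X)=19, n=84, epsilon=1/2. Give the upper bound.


Var(Xbar) = Var(X)/n = 19/84
Chebyshev: P(|Xbar-mu| >= 1/2) <= Var(Xbar)/(1/2)^2 = (19/84)/(1/4) = 19/21

19/21


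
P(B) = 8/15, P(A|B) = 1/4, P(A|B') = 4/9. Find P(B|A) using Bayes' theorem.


P(A) = P(A|B)P(B) + P(A|B')P(B') = 1/4*8/15 + 4/9*7/15 = 46/135
P(B|A) = P(A|B)P(B)/P(A) = (2/15)/(46/135) = 9/23

9/23


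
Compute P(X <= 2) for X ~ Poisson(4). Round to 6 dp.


P(X<=2) = e^(-4)*4^0/0! + e^(-4)*4^1/1! + e^(-4)*4^2/2!
≈ 0.0183156389 + 0.0732625556 + 0.1465251111
= 0.2381033056
≈ 0.238103

0.238103


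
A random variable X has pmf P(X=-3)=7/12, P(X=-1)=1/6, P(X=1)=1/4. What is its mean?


E[X] = sum(x * P(x))
= -3*7/12 - 1*1/6 + 1*1/4
= -5/3

-5/3


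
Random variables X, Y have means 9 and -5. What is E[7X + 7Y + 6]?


E[7X + 7Y + 6] = 7*E[X] + 7*E[Y] + 6
= (7)*(9) + (7)*(-5) + (6)
= 63 - 35 + 6 = 34

34


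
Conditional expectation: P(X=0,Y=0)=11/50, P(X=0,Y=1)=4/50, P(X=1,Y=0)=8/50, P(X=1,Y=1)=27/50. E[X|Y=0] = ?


P(Y=0) = 19/50
E[X|Y=0] = (0*11 + 1*8)/19 = 8/19

8/19


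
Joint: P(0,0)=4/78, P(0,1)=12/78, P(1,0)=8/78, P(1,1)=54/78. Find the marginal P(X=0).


P(X=0) = P(0,0)+P(0,1) = 4/78 + 12/78 = 16/78 = 8/39

8/39


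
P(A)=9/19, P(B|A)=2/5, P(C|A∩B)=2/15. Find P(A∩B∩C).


P(A∩B∩C) = P(A) * P(B|A) * P(C|A∩B)
= 9/19 * 2/5 * 2/15
= 18/95 * 2/15 = 12/475

12/475


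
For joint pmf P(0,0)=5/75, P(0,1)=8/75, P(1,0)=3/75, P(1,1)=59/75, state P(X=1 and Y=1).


Read from table: P(X=1, Y=1) = 59/75

59/75


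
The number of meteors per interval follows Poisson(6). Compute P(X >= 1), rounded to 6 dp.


P(X>=1) = 1 - P(X<=0) = 1 - (e^(-6)*6^0/0!)
≈ 1 - 0.0024787522 = 0.9975212478
≈ 0.997521

0.997521


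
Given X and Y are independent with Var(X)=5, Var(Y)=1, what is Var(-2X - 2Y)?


Independence => Cov(X,Y)=0
Var(-2X - 2Y) = (-2)^2*Var(X) + (-2)^2*Var(Y)
= 4*5 + 4*1 = 24

24


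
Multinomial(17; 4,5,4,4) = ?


17! = 355687428096000
Denominator: 4!=24 * 5!=120 * 4!=24 * 4!=24
Coefficient = 355687428096000 / 1658880 = 214414200

214414200


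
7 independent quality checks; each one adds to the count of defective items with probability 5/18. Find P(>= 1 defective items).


P(at least one) = 1 - P(none)
P(none) = (1 - 5/18)^7 = (13/18)^7 = 62748517/612220032
P(at least one) = 1 - 62748517/612220032 = 549471515/612220032

549471515/612220032


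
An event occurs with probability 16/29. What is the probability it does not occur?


P(A') = 1 - P(A) = 1 - 16/29 = 13/29

13/29


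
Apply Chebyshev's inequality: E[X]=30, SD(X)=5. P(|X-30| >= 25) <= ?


k = 25/5 = 5
Chebyshev: P(|X-mu| >= k*sigma) <= 1/k^2 = 1/5^2 = 1/25

1/25


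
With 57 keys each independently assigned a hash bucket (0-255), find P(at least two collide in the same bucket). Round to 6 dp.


P(all different) = prod((256-i)/256 for i=0..56) = 0.001169
P(at least one match) = 1 - 0.001169 = 0.998831

0.998831


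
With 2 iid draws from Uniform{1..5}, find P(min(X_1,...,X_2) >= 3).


P(min >= 3) = P(all X_i >= 3) = (P(X_1 >= 3))^2
= (3/5)^2 = 9/25

9/25


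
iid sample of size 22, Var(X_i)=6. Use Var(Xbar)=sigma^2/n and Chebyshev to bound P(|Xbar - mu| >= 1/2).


Var(Xbar) = Var(X)/n = 6/22
Chebyshev: P(|Xbar-mu| >= 1/2) <= Var(Xbar)/(1/2)^2 = (3/11)/(1/4) = 12/11
Bound exceeds 1, so trivial bound: 1

1


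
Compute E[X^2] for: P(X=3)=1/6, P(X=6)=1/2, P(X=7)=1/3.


E[X^2] = sum(x^2 * P(x))
= 9*1/6 + 36*1/2 + 49*1/3
= 215/6

215/6


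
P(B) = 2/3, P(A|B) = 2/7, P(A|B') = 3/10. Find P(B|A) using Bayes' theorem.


P(A) = P(A|B)P(B) + P(A|B')P(B') = 2/7*2/3 + 3/10*1/3 = 61/210
P(B|A) = P(A|B)P(B)/P(A) = (4/21)/(61/210) = 40/61

40/61


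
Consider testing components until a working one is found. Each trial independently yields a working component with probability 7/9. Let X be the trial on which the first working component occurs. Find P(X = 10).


P(X=10) = (1-p)^9 * p = (2/9)^9 * 7/9
= 512/387420489 * 7/9 = 3584/3486784401

3584/3486784401


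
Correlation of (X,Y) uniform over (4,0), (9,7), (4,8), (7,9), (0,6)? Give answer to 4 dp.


Cov(X,Y) = 2.8000, Var(X) = 9.3600, Var(Y) = 10.0000
rho = Cov/(sqrt(VarX)*sqrt(VarY)) = 0.2894

0.2894


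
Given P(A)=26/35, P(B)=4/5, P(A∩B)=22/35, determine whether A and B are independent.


P(A)*P(B) = 26/35*4/5 = 104/175
P(A∩B) = 22/35 != 104/175, so not independent

No, A and B are not independent


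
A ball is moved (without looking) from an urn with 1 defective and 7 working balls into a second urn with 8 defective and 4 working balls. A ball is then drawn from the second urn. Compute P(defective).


P(transfer defective) = 1/8; P(transfer working) = 7/8
If defective transferred: Urn II has 9 defective of 13, so P(defective|defective moved) = 9/13
If working transferred: Urn II has 8 defective of 13, so P(defective|working moved) = 8/13
By total probability: P(defective) = 1/8*9/13 + 7/8*8/13 = 5/8

5/8


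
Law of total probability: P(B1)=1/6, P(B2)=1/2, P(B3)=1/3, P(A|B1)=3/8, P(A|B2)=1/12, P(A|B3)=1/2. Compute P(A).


P(A) = P(A|B1)P(B1) + P(A|B2)P(B2) + P(A|B3)P(B3)
= 3/8*1/6 + 1/12*1/2 + 1/2*1/3
= 1/16 + 1/24 + 1/6 = 13/48

13/48


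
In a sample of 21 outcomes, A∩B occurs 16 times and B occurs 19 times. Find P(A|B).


P(A|B) = P(A∩B)/P(B) = (16/21)/(19/21) = 16/19

16/19


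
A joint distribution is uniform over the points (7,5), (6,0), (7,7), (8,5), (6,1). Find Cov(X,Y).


E[X]=34/5, E[Y]=18/5, E[XY]=26
Cov(X,Y) = E[XY] - E[X]E[Y] = 26 - 34/5*18/5 = 38/25

38/25


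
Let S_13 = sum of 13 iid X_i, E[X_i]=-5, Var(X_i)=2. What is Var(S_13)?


By independence, Var(S_n) = n*Var(X_1) = 13*2 = 26

26


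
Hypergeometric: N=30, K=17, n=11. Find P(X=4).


P(X=4) = C(17,4)*C(13,7) / C(30,11)
= 2380*1716 / 54627300
= 4084080/54627300 = 748/10005

748/10005


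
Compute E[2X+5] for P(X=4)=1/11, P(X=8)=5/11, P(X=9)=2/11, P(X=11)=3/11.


E[2X+5] = sum(g(x)*P(x))
= 13*1/11 + 21*5/11 + 23*2/11 + 27*3/11
= 245/11

245/11


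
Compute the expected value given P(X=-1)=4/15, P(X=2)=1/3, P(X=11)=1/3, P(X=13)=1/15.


E[X] = sum(x * P(x))
= -1*4/15 + 2*1/3 + 11*1/3 + 13*1/15
= 74/15

74/15


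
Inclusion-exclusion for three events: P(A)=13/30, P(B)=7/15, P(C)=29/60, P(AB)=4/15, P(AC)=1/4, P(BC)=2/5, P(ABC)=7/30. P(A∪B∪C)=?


P(A∪B∪C) = P(A)+P(B)+P(C) - P(AB)-P(AC)-P(BC) + P(ABC)
= 13/30+7/15+29/60 - 4/15-1/4-2/5 + 7/30
= 7/10

7/10


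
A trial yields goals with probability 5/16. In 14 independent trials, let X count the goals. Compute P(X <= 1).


P(X<=1) = P(X=0) + P(X=1)
= 379749833583241/72057594037927936 + 1208294925037585/36028797018963968
= 2796339683658411/72057594037927936

2796339683658411/72057594037927936


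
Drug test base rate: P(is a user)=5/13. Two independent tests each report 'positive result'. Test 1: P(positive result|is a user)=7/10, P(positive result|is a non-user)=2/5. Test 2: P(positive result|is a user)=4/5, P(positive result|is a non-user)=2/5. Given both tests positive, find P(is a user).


After test 1: P(+) = 7/10*5/13 + 2/5*8/13 = 67/130
P(B|+) = (7/26)/(67/130) = 35/67
After test 2 (use post1 as new prior): P(+) = 4/5*35/67 + 2/5*32/67 = 204/335
P(B|+,+) = (28/67)/(204/335) = 35/51

35/51


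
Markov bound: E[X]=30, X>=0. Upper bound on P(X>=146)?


Markov: P(X >= a) <= E[X]/a
P(X >= 146) <= 30/146 = 15/73

15/73


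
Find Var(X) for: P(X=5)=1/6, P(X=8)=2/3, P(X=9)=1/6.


E[X] = 23/3, E[X^2] = 181/3
Var(X) = E[X^2] - (E[X])^2 = 181/3 - (23/3)^2 = 14/9

14/9


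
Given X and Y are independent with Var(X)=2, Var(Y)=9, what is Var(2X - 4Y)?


Independence => Cov(X,Y)=0
Var(2X - 4Y) = 2^2*Var(X) + (-4)^2*Var(Y)
= 4*2 + 16*9 = 152

152


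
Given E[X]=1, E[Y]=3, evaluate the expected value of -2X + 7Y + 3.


E[-2X + 7Y + 3] = -2*E[X] + 7*E[Y] + 3
= (-2)*(1) + (7)*(3) + (3)
= -2 + 21 + 3 = 22

22


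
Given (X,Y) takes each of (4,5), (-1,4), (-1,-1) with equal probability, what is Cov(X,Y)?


E[X]=2/3, E[Y]=8/3, E[XY]=17/3
Cov(X,Y) = E[XY] - E[X]E[Y] = 17/3 - 2/3*8/3 = 35/9

35/9


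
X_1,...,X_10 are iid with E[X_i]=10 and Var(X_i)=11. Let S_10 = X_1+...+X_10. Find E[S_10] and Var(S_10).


E[S_n] = n*mu = 10*10 = 100
Var(S_n) = n*sigma^2 = 10*11 = 110

E[S_10]=100, Var(S_10)=110


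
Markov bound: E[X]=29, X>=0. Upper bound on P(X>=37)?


Markov: P(X >= a) <= E[X]/a
P(X >= 37) <= 29/37

29/37


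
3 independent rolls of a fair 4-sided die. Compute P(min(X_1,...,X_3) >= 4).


P(min >= 4) = P(all X_i >= 4) = (P(X_1 >= 4))^3
= (1/4)^3 = 1/64

1/64


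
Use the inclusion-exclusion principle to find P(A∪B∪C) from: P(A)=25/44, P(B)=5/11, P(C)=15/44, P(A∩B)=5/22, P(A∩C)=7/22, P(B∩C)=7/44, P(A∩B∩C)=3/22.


P(A∪B∪C) = P(A)+P(B)+P(C) - P(AB)-P(AC)-P(BC) + P(ABC)
= 25/44+5/11+15/44 - 5/22-7/22-7/44 + 3/22
= 35/44

35/44


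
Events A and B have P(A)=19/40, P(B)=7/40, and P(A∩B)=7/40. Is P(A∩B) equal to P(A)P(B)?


P(A)*P(B) = 19/40*7/40 = 133/1600
P(A∩B) = 7/40 != 133/1600, so not independent

No, A and B are not independent


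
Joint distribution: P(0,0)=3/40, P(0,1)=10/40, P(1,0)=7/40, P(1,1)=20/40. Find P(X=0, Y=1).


Read from table: P(X=0, Y=1) = 10/40 = 1/4

1/4


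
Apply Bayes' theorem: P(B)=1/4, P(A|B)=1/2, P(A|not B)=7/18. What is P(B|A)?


P(A) = P(A|B)P(B) + P(A|B')P(B') = 1/2*1/4 + 7/18*3/4 = 5/12
P(B|A) = P(A|B)P(B)/P(A) = (1/8)/(5/12) = 3/10

3/10


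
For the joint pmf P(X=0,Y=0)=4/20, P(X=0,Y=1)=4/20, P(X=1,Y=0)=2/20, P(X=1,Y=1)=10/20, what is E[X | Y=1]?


P(Y=1) = 14/20
E[X|Y=1] = (0*4 + 1*10)/14 = 10/14 = 5/7

5/7


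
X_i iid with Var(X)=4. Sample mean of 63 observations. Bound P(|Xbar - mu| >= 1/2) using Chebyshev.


Var(Xbar) = Var(X)/n = 4/63
Chebyshev: P(|Xbar-mu| >= 1/2) <= Var(Xbar)/(1/2)^2 = (4/63)/(1/4) = 16/63

16/63


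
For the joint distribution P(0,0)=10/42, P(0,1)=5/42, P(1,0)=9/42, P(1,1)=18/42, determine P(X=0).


P(X=0) = P(0,0)+P(0,1) = 10/42 + 5/42 = 15/42 = 5/14

5/14


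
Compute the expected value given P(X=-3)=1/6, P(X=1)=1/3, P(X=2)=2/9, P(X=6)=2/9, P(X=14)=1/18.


E[X] = sum(x * P(x))
= -3*1/6 + 1*1/3 + 2*2/9 + 6*2/9 + 14*1/18
= 43/18

43/18


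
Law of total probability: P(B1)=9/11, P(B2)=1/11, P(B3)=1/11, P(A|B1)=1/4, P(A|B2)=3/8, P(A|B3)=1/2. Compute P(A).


P(A) = P(A|B1)P(B1) + P(A|B2)P(B2) + P(A|B3)P(B3)
= 1/4*9/11 + 3/8*1/11 + 1/2*1/11
= 9/44 + 3/88 + 1/22 = 25/88

25/88


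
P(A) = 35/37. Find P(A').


P(A') = 1 - P(A) = 1 - 35/37 = 2/37

2/37


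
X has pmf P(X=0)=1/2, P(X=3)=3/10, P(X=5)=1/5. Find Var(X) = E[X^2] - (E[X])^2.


E[X] = 19/10, E[X^2] = 77/10
Var(X) = E[X^2] - (E[X])^2 = 77/10 - (19/10)^2 = 409/100

409/100


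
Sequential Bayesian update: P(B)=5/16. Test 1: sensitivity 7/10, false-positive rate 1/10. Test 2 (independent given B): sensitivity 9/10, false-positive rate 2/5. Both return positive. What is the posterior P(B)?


After test 1: P(+) = 7/10*5/16 + 1/10*11/16 = 23/80
P(B|+) = (7/32)/(23/80) = 35/46
After test 2 (use post1 as new prior): P(+) = 9/10*35/46 + 2/5*11/46 = 359/460
P(B|+,+) = (63/92)/(359/460) = 315/359

315/359


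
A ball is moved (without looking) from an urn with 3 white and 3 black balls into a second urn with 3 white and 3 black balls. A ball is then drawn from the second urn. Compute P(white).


P(transfer white) = 3/6 = 1/2; P(transfer black) = 1/2
If white transferred: Urn II has 4 white of 7, so P(white|white moved) = 4/7
If black transferred: Urn II has 3 white of 7, so P(white|black moved) = 3/7
By total probability: P(white) = 1/2*4/7 + 1/2*3/7 = 1/2

1/2


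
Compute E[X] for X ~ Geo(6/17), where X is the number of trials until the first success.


For geometric (trials until first success), E[X] = 1/p = 1/(6/17) = 17/6

17/6


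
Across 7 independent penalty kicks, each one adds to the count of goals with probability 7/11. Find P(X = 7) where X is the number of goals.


P(X=7) = C(7,7) * p^7 * (1-p)^0
= 1 * 823543/19487171 * 1
= 823543/19487171

823543/19487171


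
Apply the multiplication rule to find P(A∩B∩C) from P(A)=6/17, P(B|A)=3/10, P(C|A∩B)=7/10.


P(A∩B∩C) = P(A) * P(B|A) * P(C|A∩B)
= 6/17 * 3/10 * 7/10
= 9/85 * 7/10 = 63/850

63/850


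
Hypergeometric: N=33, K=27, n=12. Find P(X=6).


P(X=6) = C(27,6)*C(6,6) / C(33,12)
= 296010*1 / 354817320
= 296010/354817320 = 3/3596

3/3596


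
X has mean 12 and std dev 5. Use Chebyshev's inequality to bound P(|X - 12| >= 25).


k = 25/5 = 5
Chebyshev: P(|X-mu| >= k*sigma) <= 1/k^2 = 1/5^2 = 1/25

1/25


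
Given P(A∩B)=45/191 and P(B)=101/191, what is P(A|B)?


P(A|B) = P(A∩B)/P(B) = (45/191)/(101/191) = 45/101

45/101


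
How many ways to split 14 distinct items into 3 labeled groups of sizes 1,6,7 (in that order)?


14! = 87178291200
Denominator: 1!=1 * 6!=720 * 7!=5040
Coefficient = 87178291200 / 3628800 = 24024

24024


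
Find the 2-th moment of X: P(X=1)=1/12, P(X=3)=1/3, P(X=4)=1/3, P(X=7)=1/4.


E[X^2] = sum(x^2 * P(x))
= 1*1/12 + 9*1/3 + 16*1/3 + 49*1/4
= 62/3

62/3


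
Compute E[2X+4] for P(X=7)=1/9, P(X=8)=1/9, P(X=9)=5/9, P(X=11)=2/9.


E[2X+4] = sum(g(x)*P(x))
= 18*1/9 + 20*1/9 + 22*5/9 + 26*2/9
= 200/9

200/9


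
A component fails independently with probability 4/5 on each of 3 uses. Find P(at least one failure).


P(at least one) = 1 - P(none)
P(none) = (1 - 4/5)^3 = (1/5)^3 = 1/125
P(at least one) = 1 - 1/125 = 124/125

124/125
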